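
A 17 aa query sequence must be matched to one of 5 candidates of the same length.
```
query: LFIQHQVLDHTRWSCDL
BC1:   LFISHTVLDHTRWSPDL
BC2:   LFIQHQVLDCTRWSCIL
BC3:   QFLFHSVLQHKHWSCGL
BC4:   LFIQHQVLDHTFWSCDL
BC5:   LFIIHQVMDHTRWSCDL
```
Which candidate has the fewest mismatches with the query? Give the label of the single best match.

Hamming distances to query — BC1: 3; BC2: 2; BC3: 8; BC4: 1; BC5: 2.
Smallest is BC4 with 1 mismatch.

BC4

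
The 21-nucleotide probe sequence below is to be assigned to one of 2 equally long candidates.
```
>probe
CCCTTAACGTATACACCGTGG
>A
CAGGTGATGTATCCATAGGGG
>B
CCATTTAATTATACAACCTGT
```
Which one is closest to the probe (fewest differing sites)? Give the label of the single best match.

A differs at 9 sites; B differs at 7 sites. The closest is B.

B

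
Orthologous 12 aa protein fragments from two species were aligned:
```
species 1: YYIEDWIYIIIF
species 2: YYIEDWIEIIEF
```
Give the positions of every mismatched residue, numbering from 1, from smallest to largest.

8, 11

Differences at position 8 (Y→E), position 11 (I→E).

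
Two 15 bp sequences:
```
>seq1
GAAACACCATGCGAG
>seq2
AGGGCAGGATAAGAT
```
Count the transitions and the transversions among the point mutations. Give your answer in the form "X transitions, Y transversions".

5 transitions, 4 transversions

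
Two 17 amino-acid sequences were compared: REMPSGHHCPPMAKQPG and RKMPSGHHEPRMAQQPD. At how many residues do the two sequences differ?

The sequences differ at residues 2, 9, 11, 14, 17 (1-based) — 5 in total.

5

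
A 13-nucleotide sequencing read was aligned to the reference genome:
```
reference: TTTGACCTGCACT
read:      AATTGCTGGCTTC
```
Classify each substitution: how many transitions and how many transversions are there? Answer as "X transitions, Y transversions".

Transitions (purine↔purine or pyrimidine↔pyrimidine): 5 A→G, 7 C→T, 12 C→T, 13 T→C.
Transversions (purine↔pyrimidine): 1 T→A, 2 T→A, 4 G→T, 8 T→G, 11 A→T.

4 transitions, 5 transversions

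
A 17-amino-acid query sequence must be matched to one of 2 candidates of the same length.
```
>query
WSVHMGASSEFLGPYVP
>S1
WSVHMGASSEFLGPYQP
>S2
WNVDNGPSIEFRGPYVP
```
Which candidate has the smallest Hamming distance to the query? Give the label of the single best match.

Hamming distances to query — S1: 1; S2: 6.
Smallest is S1 with 1 mismatch.

S1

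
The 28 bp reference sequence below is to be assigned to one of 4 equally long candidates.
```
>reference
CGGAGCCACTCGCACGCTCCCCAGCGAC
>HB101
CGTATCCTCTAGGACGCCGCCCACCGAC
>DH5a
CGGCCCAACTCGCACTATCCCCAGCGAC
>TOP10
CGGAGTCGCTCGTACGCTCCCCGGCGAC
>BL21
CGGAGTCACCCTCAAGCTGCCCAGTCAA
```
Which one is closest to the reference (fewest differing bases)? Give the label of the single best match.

TOP10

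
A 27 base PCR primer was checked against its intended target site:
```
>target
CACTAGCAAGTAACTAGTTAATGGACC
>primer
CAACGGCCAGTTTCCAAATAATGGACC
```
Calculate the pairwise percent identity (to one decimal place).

Mismatches at positions 3, 4, 5, 8, 12, 13, 15, 17, 18 (1-based): 9 of 27.
Identical positions: 18/27 = 66.67% → 66.7%.

66.7%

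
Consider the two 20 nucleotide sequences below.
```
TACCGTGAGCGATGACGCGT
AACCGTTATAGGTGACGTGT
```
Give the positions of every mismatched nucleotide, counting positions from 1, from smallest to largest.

Differences at position 1 (T→A), position 7 (G→T), position 9 (G→T), position 10 (C→A), position 12 (A→G), position 18 (C→T).

1, 7, 9, 10, 12, 18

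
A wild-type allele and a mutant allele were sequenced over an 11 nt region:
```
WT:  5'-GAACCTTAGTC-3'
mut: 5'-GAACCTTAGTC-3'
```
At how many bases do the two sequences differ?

0

The two sequences are identical at every position.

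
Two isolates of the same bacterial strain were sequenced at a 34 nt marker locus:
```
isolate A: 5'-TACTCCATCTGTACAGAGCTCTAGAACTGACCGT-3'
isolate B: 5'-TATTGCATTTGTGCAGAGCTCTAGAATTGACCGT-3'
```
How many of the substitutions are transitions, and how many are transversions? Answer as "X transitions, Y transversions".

Mismatches (1-based):
position 3: C→T (pyrimidine→pyrimidine, transition)
position 5: C→G (pyrimidine→purine, transversion)
position 9: C→T (pyrimidine→pyrimidine, transition)
position 13: A→G (purine→purine, transition)
position 27: C→T (pyrimidine→pyrimidine, transition)

4 transitions, 1 transversion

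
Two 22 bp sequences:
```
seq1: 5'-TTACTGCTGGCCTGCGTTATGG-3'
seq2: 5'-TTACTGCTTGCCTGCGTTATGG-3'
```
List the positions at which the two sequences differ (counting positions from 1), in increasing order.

Differences at position 9 (G→T).

9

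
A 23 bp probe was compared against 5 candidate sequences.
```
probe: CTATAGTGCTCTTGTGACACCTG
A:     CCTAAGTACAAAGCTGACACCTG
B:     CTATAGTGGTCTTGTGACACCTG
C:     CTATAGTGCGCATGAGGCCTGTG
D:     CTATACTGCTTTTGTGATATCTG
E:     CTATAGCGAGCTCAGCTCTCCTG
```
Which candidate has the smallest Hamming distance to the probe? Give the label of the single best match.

Hamming distances to probe — A: 9; B: 1; C: 7; D: 4; E: 9.
Smallest is B with 1 mismatch.

B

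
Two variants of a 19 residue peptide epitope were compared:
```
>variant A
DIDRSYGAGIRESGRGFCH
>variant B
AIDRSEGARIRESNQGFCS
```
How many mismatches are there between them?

The sequences differ at positions 1, 6, 9, 14, 15, 19 (1-based) — 6 in total.

6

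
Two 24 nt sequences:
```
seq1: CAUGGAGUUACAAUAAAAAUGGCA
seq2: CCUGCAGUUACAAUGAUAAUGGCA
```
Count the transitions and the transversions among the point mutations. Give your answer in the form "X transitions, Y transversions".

1 transition, 3 transversions

Transitions (purine↔purine or pyrimidine↔pyrimidine): 15 A→G.
Transversions (purine↔pyrimidine): 2 A→C, 5 G→C, 17 A→U.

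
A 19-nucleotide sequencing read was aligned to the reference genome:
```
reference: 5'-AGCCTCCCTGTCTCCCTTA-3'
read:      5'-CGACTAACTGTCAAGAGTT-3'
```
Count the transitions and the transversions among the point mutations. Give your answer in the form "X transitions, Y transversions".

Mismatches (1-based):
position 1: A→C (purine→pyrimidine, transversion)
position 3: C→A (pyrimidine→purine, transversion)
position 6: C→A (pyrimidine→purine, transversion)
position 7: C→A (pyrimidine→purine, transversion)
position 13: T→A (pyrimidine→purine, transversion)
position 14: C→A (pyrimidine→purine, transversion)
position 15: C→G (pyrimidine→purine, transversion)
position 16: C→A (pyrimidine→purine, transversion)
position 17: T→G (pyrimidine→purine, transversion)
position 19: A→T (purine→pyrimidine, transversion)

0 transitions, 10 transversions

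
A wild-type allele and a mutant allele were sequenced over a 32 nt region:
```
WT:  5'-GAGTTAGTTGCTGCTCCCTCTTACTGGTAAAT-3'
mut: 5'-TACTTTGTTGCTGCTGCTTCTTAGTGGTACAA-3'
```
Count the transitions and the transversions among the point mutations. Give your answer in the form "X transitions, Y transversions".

Transitions (purine↔purine or pyrimidine↔pyrimidine): 18 C→T.
Transversions (purine↔pyrimidine): 1 G→T, 3 G→C, 6 A→T, 16 C→G, 24 C→G, 30 A→C, 32 T→A.

1 transition, 7 transversions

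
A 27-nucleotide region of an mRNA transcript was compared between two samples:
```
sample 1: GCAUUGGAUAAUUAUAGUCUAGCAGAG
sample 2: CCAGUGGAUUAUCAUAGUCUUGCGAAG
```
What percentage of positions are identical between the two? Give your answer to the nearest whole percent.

74%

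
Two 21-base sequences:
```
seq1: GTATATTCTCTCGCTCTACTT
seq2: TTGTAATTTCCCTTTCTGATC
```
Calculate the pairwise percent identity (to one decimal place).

10 positions differ (1, 3, 6, 8, 11, 13, 14, 18, 19, 21), so 11 of 21 match: 11/21 = 52.38%.

52.4%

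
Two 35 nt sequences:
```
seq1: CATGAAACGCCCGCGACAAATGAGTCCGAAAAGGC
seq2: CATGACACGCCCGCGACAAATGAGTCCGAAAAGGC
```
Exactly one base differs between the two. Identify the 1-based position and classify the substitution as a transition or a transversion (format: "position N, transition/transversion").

Position 6 changes A→C. A is a purine and C is a pyrimidine, so this is a transversion.

position 6, transversion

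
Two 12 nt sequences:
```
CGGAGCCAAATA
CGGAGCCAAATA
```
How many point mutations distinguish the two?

No positions differ; the sequences are identical.

0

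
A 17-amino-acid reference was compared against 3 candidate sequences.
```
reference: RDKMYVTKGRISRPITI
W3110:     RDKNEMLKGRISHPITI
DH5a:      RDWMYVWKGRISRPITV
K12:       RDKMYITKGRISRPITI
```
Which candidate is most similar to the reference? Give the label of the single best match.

K12

Hamming distances to reference — W3110: 5; DH5a: 3; K12: 1.
Smallest is K12 with 1 mismatch.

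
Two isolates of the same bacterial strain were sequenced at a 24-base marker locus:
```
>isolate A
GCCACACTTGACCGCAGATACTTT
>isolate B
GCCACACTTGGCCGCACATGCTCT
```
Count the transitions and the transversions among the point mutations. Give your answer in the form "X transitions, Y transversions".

3 transitions, 1 transversion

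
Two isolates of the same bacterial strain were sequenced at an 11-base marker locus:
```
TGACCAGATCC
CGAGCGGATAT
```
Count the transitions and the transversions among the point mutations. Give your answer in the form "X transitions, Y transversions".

3 transitions, 2 transversions

Transitions (purine↔purine or pyrimidine↔pyrimidine): 1 T→C, 6 A→G, 11 C→T.
Transversions (purine↔pyrimidine): 4 C→G, 10 C→A.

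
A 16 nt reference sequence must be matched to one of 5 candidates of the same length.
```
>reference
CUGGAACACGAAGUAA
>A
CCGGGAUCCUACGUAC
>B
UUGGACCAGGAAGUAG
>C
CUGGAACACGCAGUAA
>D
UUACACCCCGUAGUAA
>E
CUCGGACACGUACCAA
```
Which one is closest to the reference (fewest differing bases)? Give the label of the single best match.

C

A differs at 7 bases; B differs at 4 bases; C differs at 1 base; D differs at 6 bases; E differs at 5 bases. The closest is C.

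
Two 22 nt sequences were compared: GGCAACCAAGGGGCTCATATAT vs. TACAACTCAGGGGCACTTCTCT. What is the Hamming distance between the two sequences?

Comparing position by position, 8 positions differ: 1 (G/T), 2 (G/A), 7 (C/T), 8 (A/C), 15 (T/A), 17 (A/T), 19 (A/C), 21 (A/C).

8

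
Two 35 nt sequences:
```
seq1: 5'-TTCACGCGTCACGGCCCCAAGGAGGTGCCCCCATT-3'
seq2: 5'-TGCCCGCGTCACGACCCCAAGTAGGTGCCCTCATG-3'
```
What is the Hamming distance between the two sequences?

Mismatches (1-based): site 2: T→G; site 4: A→C; site 14: G→A; site 22: G→T; site 31: C→T; site 35: T→G.

6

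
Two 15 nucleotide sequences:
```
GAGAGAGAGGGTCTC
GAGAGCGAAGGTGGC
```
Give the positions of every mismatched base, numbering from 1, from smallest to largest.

6, 9, 13, 14

Scanning 1-based: 6: A/C; 9: G/A; 13: C/G; 14: T/G.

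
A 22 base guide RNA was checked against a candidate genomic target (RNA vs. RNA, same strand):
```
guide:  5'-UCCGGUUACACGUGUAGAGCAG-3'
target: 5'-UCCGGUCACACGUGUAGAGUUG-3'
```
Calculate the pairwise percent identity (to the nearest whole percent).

86%

3 positions differ (7, 20, 21), so 19 of 22 match: 19/22 = 86.36%.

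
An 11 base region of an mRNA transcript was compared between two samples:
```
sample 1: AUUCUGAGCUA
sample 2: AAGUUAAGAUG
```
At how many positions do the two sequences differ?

6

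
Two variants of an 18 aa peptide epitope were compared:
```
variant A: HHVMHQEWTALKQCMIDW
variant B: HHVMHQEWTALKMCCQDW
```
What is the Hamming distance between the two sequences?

3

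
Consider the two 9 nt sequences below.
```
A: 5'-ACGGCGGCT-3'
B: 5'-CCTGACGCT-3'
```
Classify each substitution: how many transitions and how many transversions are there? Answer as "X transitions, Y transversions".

Transitions (purine↔purine or pyrimidine↔pyrimidine): none.
Transversions (purine↔pyrimidine): 1 A→C, 3 G→T, 5 C→A, 6 G→C.

0 transitions, 4 transversions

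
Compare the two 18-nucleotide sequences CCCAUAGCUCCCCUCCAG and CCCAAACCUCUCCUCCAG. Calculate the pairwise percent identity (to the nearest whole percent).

83%

Mismatches at positions 5, 7, 11 (1-based): 3 of 18.
Identical positions: 15/18 = 83.33% → 83%.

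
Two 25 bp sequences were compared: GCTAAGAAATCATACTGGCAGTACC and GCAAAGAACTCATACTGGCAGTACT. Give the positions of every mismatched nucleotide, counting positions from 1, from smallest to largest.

3, 9, 25

Scanning 1-based: 3: T/A; 9: A/C; 25: C/T.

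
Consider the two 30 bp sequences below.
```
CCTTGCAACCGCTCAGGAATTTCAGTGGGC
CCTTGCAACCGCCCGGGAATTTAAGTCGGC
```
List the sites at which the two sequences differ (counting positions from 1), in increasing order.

Scanning 1-based: 13: T/C; 15: A/G; 23: C/A; 27: G/C.

13, 15, 23, 27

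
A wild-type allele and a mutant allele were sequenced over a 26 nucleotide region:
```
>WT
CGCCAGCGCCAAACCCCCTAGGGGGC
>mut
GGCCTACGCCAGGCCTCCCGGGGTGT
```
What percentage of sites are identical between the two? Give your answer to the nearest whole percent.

62%

10 positions differ (1, 5, 6, 12, 13, 16, 19, 20, 24, 26), so 16 of 26 match: 16/26 = 61.54%.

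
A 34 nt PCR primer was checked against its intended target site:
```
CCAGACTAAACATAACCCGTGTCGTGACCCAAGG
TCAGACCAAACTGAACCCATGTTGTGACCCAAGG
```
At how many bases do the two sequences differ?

6

Comparing position by position, 6 bases differ: 1 (C/T), 7 (T/C), 12 (A/T), 13 (T/G), 19 (G/A), 23 (C/T).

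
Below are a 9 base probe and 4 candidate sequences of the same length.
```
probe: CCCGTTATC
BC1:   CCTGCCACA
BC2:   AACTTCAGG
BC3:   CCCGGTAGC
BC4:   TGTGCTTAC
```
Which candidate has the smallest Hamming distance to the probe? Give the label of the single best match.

BC3

BC1 differs at 5 bases; BC2 differs at 6 bases; BC3 differs at 2 bases; BC4 differs at 6 bases. The closest is BC3.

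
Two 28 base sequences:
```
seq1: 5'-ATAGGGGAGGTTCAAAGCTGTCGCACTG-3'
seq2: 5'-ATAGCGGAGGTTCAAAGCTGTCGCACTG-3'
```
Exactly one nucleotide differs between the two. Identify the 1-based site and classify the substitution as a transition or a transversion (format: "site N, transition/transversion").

The sequences differ only at site 5: G→C (purine→pyrimidine), a transversion.

site 5, transversion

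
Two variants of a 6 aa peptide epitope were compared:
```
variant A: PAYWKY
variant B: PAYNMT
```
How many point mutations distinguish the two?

Mismatches (1-based): position 4: W→N; position 5: K→M; position 6: Y→T.

3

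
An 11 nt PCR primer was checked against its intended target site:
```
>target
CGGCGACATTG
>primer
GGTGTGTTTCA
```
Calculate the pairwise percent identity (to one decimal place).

9 positions differ (1, 3, 4, 5, 6, 7, 8, 10, 11), so 2 of 11 match: 2/11 = 18.18%.

18.2%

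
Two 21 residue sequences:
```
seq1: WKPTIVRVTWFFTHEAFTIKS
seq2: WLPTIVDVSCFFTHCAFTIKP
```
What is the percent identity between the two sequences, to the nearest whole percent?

71%

Mismatches at positions 2, 7, 9, 10, 15, 21 (1-based): 6 of 21.
Identical positions: 15/21 = 71.43% → 71%.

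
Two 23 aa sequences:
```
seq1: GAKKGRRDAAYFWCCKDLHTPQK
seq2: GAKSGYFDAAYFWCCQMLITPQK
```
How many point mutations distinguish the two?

6

The sequences differ at positions 4, 6, 7, 16, 17, 19 (1-based) — 6 in total.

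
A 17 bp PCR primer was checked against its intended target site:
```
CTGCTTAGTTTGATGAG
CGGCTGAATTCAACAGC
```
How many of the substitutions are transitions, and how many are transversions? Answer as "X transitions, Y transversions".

Mismatches (1-based):
position 2: T→G (pyrimidine→purine, transversion)
position 6: T→G (pyrimidine→purine, transversion)
position 8: G→A (purine→purine, transition)
position 11: T→C (pyrimidine→pyrimidine, transition)
position 12: G→A (purine→purine, transition)
position 14: T→C (pyrimidine→pyrimidine, transition)
position 15: G→A (purine→purine, transition)
position 16: A→G (purine→purine, transition)
position 17: G→C (purine→pyrimidine, transversion)

6 transitions, 3 transversions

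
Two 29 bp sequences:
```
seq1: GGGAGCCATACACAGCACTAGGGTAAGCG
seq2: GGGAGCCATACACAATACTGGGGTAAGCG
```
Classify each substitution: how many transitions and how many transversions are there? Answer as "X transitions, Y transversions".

3 transitions, 0 transversions

Transitions (purine↔purine or pyrimidine↔pyrimidine): 15 G→A, 16 C→T, 20 A→G.
Transversions (purine↔pyrimidine): none.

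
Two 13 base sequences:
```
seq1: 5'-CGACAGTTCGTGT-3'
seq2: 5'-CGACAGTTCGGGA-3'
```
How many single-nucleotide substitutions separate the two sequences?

The sequences differ at positions 11, 13 (1-based) — 2 in total.

2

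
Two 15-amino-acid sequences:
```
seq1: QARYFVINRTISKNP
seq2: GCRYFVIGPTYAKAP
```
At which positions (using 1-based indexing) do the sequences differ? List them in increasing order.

1, 2, 8, 9, 11, 12, 14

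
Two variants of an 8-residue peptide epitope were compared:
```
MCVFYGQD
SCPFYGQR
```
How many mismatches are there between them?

3

The sequences differ at positions 1, 3, 8 (1-based) — 3 in total.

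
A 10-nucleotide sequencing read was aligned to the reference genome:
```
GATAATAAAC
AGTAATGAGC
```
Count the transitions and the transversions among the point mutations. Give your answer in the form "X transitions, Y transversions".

Mismatches (1-based):
base 1: G→A (purine→purine, transition)
base 2: A→G (purine→purine, transition)
base 7: A→G (purine→purine, transition)
base 9: A→G (purine→purine, transition)

4 transitions, 0 transversions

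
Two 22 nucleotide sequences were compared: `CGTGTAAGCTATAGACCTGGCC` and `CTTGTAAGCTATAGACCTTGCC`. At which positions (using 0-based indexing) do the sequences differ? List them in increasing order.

Differences at position 1 (G→T), position 18 (G→T).

1, 18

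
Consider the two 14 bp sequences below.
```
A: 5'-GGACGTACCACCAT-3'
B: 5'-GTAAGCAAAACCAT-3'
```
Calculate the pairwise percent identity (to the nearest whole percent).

64%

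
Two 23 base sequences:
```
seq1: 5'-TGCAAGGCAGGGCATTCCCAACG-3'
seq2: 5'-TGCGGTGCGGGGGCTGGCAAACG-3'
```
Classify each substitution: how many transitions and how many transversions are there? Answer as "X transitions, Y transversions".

Mismatches (1-based):
site 4: A→G (purine→purine, transition)
site 5: A→G (purine→purine, transition)
site 6: G→T (purine→pyrimidine, transversion)
site 9: A→G (purine→purine, transition)
site 13: C→G (pyrimidine→purine, transversion)
site 14: A→C (purine→pyrimidine, transversion)
site 16: T→G (pyrimidine→purine, transversion)
site 17: C→G (pyrimidine→purine, transversion)
site 19: C→A (pyrimidine→purine, transversion)

3 transitions, 6 transversions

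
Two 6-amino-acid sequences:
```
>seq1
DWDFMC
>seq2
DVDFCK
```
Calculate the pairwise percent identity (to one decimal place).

50.0%

3 positions differ (2, 5, 6), so 3 of 6 match: 3/6 = 50%.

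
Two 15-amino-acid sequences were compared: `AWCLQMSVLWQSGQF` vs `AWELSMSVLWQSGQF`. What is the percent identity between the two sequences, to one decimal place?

86.7%

2 positions differ (3, 5), so 13 of 15 match: 13/15 = 86.67%.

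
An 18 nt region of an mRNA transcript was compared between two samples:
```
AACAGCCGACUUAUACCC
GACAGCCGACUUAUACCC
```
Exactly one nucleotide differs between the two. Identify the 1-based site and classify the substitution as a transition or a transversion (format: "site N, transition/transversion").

site 1, transition

Site 1 changes A→G. A is a purine and G is a purine, so this is a transition.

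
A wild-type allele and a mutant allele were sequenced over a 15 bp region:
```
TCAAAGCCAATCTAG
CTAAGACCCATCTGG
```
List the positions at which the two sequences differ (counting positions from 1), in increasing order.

1, 2, 5, 6, 9, 14

Scanning 1-based: 1: T/C; 2: C/T; 5: A/G; 6: G/A; 9: A/C; 14: A/G.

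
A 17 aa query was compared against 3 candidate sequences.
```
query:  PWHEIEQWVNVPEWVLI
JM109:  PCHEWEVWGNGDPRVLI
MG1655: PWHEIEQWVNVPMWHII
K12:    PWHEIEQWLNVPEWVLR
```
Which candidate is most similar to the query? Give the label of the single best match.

JM109 differs at 8 positions; MG1655 differs at 3 positions; K12 differs at 2 positions. The closest is K12.

K12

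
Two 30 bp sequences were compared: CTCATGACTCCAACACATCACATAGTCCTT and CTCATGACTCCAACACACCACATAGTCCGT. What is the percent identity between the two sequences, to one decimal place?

Mismatches at positions 18, 29 (1-based): 2 of 30.
Identical positions: 28/30 = 93.33% → 93.3%.

93.3%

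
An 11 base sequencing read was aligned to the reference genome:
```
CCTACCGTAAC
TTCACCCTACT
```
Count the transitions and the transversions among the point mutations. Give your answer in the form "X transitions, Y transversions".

Transitions (purine↔purine or pyrimidine↔pyrimidine): 1 C→T, 2 C→T, 3 T→C, 11 C→T.
Transversions (purine↔pyrimidine): 7 G→C, 10 A→C.

4 transitions, 2 transversions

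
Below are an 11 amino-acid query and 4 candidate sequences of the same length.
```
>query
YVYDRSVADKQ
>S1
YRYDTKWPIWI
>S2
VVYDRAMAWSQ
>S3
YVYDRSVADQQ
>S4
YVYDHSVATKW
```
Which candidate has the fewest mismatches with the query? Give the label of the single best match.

S3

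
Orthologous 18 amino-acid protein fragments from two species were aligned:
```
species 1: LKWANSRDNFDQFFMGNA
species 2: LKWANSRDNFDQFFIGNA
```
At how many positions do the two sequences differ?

1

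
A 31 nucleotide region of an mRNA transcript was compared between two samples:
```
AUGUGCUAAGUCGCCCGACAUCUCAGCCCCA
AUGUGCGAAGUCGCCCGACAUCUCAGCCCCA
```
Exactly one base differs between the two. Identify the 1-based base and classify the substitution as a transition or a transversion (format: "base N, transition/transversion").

base 7, transversion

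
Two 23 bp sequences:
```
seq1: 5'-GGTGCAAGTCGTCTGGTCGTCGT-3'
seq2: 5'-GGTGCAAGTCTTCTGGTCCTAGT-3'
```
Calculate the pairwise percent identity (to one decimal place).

87.0%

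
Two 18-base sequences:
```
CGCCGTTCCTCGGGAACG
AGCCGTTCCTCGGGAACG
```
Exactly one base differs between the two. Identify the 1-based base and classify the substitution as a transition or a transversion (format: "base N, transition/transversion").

base 1, transversion

Base 1 changes C→A. C is a pyrimidine and A is a purine, so this is a transversion.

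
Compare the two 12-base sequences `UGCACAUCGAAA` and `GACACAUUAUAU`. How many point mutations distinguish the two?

6

The sequences differ at bases 1, 2, 8, 9, 10, 12 (1-based) — 6 in total.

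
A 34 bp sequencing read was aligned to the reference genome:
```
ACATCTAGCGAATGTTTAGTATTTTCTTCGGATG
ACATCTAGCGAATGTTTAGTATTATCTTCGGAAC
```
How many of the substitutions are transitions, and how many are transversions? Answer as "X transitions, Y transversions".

0 transitions, 3 transversions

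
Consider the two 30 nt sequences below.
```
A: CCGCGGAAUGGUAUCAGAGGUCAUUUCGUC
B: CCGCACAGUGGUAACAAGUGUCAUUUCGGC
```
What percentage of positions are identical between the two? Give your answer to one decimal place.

73.3%

Mismatches at positions 5, 6, 8, 14, 17, 18, 19, 29 (1-based): 8 of 30.
Identical positions: 22/30 = 73.33% → 73.3%.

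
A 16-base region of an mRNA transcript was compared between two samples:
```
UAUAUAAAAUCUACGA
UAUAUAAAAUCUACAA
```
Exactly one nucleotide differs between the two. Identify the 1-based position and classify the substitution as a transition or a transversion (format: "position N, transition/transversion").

position 15, transition

Position 15 changes G→A. G is a purine and A is a purine, so this is a transition.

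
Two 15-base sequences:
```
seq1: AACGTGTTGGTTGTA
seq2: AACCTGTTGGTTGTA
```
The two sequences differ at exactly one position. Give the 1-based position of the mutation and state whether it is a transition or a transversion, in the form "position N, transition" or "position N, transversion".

The sequences differ only at position 4: G→C (purine→pyrimidine), a transversion.

position 4, transversion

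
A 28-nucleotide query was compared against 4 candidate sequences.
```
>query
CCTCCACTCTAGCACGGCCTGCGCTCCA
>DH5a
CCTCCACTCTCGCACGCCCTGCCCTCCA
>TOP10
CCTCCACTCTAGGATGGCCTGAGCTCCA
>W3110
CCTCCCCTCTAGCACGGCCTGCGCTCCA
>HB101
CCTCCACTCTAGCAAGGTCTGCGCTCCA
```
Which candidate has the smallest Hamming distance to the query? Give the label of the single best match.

DH5a differs at 3 sites; TOP10 differs at 3 sites; W3110 differs at 1 site; HB101 differs at 2 sites. The closest is W3110.

W3110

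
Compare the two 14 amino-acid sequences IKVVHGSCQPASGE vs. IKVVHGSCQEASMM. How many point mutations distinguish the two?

Mismatches (1-based): residue 10: P→E; residue 13: G→M; residue 14: E→M.

3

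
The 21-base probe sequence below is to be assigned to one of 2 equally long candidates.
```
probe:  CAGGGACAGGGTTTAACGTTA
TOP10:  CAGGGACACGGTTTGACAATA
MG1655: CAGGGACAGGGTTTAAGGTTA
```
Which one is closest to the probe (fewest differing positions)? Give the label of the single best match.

TOP10 differs at 4 positions; MG1655 differs at 1 position. The closest is MG1655.

MG1655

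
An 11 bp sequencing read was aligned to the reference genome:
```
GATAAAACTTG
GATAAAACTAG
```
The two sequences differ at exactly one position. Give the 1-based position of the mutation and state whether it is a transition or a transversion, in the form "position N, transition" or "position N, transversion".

The sequences differ only at position 10: T→A (pyrimidine→purine), a transversion.

position 10, transversion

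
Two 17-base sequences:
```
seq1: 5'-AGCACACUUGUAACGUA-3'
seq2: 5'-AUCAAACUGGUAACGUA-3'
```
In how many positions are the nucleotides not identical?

3

The sequences differ at positions 2, 5, 9 (1-based) — 3 in total.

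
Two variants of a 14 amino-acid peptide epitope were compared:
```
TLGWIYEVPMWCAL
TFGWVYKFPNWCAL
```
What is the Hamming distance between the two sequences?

Comparing position by position, 5 positions differ: 2 (L/F), 5 (I/V), 7 (E/K), 8 (V/F), 10 (M/N).

5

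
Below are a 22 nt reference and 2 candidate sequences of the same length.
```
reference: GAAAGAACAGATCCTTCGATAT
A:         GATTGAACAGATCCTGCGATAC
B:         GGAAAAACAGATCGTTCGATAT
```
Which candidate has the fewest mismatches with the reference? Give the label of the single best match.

B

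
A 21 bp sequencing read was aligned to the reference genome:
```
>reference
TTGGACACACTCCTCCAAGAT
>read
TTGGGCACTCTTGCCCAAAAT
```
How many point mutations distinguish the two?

6

Comparing position by position, 6 sites differ: 5 (A/G), 9 (A/T), 12 (C/T), 13 (C/G), 14 (T/C), 19 (G/A).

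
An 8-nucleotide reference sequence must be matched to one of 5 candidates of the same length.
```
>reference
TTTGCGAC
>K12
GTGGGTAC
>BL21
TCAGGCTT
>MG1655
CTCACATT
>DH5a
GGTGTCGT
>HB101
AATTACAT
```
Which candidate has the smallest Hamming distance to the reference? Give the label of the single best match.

Hamming distances to reference — K12: 4; BL21: 6; MG1655: 6; DH5a: 6; HB101: 6.
Smallest is K12 with 4 mismatches.

K12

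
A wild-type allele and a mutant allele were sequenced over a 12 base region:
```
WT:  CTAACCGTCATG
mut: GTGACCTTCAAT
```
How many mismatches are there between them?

5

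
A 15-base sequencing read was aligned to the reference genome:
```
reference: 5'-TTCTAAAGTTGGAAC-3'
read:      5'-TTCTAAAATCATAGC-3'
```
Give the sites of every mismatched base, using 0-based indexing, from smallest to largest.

7, 9, 10, 11, 13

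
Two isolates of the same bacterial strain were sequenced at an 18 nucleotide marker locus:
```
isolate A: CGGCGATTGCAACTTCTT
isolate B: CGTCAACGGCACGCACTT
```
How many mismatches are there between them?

Comparing position by position, 8 bases differ: 3 (G/T), 5 (G/A), 7 (T/C), 8 (T/G), 12 (A/C), 13 (C/G), 14 (T/C), 15 (T/A).

8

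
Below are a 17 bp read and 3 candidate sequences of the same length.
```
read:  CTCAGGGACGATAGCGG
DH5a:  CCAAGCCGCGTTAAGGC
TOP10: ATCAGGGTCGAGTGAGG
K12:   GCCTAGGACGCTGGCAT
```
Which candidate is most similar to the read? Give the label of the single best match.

TOP10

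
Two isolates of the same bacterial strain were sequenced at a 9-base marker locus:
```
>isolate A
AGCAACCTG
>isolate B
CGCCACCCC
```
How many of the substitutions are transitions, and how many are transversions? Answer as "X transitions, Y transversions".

1 transition, 3 transversions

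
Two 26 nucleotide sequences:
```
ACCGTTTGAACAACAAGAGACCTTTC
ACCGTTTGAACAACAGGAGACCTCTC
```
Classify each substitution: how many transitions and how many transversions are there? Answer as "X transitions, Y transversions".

2 transitions, 0 transversions

Mismatches (1-based):
base 16: A→G (purine→purine, transition)
base 24: T→C (pyrimidine→pyrimidine, transition)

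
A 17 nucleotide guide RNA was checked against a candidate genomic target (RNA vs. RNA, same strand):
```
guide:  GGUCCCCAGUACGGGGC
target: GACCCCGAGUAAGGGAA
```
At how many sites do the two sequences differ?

6

The sequences differ at sites 2, 3, 7, 12, 16, 17 (1-based) — 6 in total.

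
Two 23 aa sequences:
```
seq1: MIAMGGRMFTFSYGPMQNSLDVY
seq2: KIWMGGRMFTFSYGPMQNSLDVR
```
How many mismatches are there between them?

3

The sequences differ at positions 1, 3, 23 (1-based) — 3 in total.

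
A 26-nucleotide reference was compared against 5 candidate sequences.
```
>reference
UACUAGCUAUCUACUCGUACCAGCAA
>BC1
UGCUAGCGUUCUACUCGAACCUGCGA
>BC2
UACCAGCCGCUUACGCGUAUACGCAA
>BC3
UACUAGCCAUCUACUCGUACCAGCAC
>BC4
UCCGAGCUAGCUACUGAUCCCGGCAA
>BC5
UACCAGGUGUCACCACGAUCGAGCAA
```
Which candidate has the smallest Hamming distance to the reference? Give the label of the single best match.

BC3

BC1 differs at 6 positions; BC2 differs at 9 positions; BC3 differs at 2 positions; BC4 differs at 7 positions; BC5 differs at 9 positions. The closest is BC3.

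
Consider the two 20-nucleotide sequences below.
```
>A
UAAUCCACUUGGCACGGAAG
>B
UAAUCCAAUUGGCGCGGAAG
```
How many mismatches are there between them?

2

The sequences differ at bases 8, 14 (1-based) — 2 in total.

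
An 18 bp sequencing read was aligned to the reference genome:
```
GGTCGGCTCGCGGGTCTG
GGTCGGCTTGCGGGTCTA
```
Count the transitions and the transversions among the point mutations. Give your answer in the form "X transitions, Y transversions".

Mismatches (1-based):
base 9: C→T (pyrimidine→pyrimidine, transition)
base 18: G→A (purine→purine, transition)

2 transitions, 0 transversions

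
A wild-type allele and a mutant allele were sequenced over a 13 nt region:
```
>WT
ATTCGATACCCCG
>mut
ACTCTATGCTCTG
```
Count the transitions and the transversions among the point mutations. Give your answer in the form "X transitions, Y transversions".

4 transitions, 1 transversion

Transitions (purine↔purine or pyrimidine↔pyrimidine): 2 T→C, 8 A→G, 10 C→T, 12 C→T.
Transversions (purine↔pyrimidine): 5 G→T.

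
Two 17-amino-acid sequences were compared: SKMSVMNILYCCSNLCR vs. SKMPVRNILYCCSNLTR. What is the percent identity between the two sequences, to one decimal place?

82.4%

3 positions differ (4, 6, 16), so 14 of 17 match: 14/17 = 82.35%.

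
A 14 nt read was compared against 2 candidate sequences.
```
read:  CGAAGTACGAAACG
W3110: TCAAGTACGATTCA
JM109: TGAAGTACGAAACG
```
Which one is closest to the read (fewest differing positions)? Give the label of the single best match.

JM109

Hamming distances to read — W3110: 5; JM109: 1.
Smallest is JM109 with 1 mismatch.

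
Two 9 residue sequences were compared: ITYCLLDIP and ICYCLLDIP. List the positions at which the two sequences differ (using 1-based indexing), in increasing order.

Scanning 1-based: 2: T/C.

2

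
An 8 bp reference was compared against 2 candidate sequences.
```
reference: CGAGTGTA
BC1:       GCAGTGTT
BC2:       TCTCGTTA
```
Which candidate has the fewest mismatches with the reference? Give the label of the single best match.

BC1

Hamming distances to reference — BC1: 3; BC2: 6.
Smallest is BC1 with 3 mismatches.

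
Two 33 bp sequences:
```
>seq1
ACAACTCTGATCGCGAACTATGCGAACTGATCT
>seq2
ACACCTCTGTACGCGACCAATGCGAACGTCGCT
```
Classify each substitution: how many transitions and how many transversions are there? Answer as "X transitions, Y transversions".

Mismatches (1-based):
base 4: A→C (purine→pyrimidine, transversion)
base 10: A→T (purine→pyrimidine, transversion)
base 11: T→A (pyrimidine→purine, transversion)
base 17: A→C (purine→pyrimidine, transversion)
base 19: T→A (pyrimidine→purine, transversion)
base 28: T→G (pyrimidine→purine, transversion)
base 29: G→T (purine→pyrimidine, transversion)
base 30: A→C (purine→pyrimidine, transversion)
base 31: T→G (pyrimidine→purine, transversion)

0 transitions, 9 transversions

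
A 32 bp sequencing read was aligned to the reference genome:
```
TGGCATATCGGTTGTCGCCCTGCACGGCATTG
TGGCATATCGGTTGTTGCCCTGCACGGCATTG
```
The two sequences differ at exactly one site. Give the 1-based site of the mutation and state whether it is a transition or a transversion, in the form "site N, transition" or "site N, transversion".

Site 16 changes C→T. C is a pyrimidine and T is a pyrimidine, so this is a transition.

site 16, transition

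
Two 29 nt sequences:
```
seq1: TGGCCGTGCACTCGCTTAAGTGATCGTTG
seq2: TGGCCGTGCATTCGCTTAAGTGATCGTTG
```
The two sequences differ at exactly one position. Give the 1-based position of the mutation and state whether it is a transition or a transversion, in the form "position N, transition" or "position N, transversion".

position 11, transition

Position 11 changes C→T. C is a pyrimidine and T is a pyrimidine, so this is a transition.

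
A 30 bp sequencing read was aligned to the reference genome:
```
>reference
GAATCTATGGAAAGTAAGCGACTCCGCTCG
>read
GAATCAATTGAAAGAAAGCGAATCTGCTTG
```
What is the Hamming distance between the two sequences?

6

The sequences differ at sites 6, 9, 15, 22, 25, 29 (1-based) — 6 in total.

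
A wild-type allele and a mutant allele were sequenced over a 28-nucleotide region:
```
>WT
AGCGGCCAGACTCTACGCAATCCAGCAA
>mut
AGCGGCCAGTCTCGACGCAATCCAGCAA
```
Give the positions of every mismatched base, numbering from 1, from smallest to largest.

10, 14

Differences at position 10 (A→T), position 14 (T→G).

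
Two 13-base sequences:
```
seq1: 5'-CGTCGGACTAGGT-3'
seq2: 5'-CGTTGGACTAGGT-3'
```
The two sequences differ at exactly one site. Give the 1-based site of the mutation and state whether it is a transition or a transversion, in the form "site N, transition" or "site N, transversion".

The sequences differ only at site 4: C→T (pyrimidine→pyrimidine), a transition.

site 4, transition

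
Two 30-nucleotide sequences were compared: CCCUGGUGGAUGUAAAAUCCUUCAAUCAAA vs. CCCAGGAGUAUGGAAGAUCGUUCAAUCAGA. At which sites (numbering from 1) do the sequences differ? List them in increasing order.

4, 7, 9, 13, 16, 20, 29

Differences at site 4 (U→A), site 7 (U→A), site 9 (G→U), site 13 (U→G), site 16 (A→G), site 20 (C→G), site 29 (A→G).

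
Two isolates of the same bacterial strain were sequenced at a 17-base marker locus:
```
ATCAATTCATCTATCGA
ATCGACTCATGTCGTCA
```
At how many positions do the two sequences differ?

7

Mismatches (1-based): position 4: A→G; position 6: T→C; position 11: C→G; position 13: A→C; position 14: T→G; position 15: C→T; position 16: G→C.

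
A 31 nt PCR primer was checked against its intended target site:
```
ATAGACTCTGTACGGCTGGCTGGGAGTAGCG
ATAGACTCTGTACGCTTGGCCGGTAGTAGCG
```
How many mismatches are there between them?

4

The sequences differ at positions 15, 16, 21, 24 (1-based) — 4 in total.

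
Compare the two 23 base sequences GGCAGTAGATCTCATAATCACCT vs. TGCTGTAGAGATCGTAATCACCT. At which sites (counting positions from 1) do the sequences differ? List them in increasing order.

Scanning 1-based: 1: G/T; 4: A/T; 10: T/G; 11: C/A; 14: A/G.

1, 4, 10, 11, 14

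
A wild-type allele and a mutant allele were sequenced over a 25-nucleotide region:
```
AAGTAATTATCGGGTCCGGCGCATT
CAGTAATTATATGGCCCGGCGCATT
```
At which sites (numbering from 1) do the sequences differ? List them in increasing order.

Scanning 1-based: 1: A/C; 11: C/A; 12: G/T; 15: T/C.

1, 11, 12, 15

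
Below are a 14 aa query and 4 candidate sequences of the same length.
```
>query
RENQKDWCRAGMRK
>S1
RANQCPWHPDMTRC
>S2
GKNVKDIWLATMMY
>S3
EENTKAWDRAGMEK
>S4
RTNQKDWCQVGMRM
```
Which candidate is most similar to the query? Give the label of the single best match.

S4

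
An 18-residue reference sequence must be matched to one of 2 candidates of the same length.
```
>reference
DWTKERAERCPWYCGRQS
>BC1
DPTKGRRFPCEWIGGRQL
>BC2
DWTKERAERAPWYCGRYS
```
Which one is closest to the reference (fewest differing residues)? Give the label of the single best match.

BC2

Hamming distances to reference — BC1: 9; BC2: 2.
Smallest is BC2 with 2 mismatches.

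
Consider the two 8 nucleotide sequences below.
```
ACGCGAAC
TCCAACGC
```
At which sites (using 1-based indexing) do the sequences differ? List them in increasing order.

Differences at site 1 (A→T), site 3 (G→C), site 4 (C→A), site 5 (G→A), site 6 (A→C), site 7 (A→G).

1, 3, 4, 5, 6, 7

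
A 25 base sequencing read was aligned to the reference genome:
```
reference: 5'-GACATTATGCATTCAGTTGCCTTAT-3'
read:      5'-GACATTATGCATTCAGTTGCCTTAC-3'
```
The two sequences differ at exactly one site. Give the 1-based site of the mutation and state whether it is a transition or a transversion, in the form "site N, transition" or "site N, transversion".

Site 25 changes T→C. T is a pyrimidine and C is a pyrimidine, so this is a transition.

site 25, transition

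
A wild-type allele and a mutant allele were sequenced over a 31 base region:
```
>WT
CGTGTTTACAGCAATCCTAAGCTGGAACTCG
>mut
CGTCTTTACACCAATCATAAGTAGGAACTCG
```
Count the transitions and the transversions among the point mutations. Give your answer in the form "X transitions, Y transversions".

1 transition, 4 transversions

Transitions (purine↔purine or pyrimidine↔pyrimidine): 22 C→T.
Transversions (purine↔pyrimidine): 4 G→C, 11 G→C, 17 C→A, 23 T→A.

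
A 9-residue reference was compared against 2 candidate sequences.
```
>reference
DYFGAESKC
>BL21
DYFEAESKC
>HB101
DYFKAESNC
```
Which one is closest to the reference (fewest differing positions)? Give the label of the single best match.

BL21 differs at 1 position; HB101 differs at 2 positions. The closest is BL21.

BL21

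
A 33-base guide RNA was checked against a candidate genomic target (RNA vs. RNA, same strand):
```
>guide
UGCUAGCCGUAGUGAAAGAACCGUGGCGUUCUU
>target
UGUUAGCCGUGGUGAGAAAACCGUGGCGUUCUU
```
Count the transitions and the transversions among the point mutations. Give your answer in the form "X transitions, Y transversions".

Transitions (purine↔purine or pyrimidine↔pyrimidine): 3 C→U, 11 A→G, 16 A→G, 18 G→A.
Transversions (purine↔pyrimidine): none.

4 transitions, 0 transversions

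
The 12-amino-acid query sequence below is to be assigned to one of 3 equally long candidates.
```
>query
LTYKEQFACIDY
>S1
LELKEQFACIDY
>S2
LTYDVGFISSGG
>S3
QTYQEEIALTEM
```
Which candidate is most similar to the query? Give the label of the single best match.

Hamming distances to query — S1: 2; S2: 8; S3: 8.
Smallest is S1 with 2 mismatches.

S1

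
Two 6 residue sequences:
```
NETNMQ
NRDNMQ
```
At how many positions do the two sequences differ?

2

The sequences differ at positions 2, 3 (1-based) — 2 in total.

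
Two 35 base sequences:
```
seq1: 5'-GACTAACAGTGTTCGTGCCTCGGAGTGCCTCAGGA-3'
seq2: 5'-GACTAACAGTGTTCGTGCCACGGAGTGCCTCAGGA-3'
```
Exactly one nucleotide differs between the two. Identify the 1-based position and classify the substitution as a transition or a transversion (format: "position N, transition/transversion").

Position 20 changes T→A. T is a pyrimidine and A is a purine, so this is a transversion.

position 20, transversion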